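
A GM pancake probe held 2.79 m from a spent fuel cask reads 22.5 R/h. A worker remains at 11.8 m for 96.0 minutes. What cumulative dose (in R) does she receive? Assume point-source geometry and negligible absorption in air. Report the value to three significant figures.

By the inverse-square law, rate at 11.8 m:
22.5 × (2.79/11.8)² = 22.5 × 0.05590 = 1.258 R/h.
Dose = rate × time = 1.258 R/h × 1.600 h = 2.013 R.

2.01 R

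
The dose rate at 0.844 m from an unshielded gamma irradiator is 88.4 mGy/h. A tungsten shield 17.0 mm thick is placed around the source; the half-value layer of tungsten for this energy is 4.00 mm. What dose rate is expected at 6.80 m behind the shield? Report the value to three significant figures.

Distance alone: 88.4 × (0.844/6.80)² = 88.4 × 0.01541 = 1.362 mGy/h.
Shield: 17.0/4.00 = 4.250 half-value layers → attenuation 2^(−4.250) = 0.05256.
Combined: 1.362 × 0.05256 = 0.07159 mGy/h.

0.0716 mGy/h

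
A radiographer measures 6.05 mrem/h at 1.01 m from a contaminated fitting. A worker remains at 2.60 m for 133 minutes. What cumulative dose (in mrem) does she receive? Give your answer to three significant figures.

Since intensity falls as 1/r², rate at 2.60 m:
6.05 × (1.01/2.60)² = 6.05 × 0.1509 = 0.9129 mrem/h.
Dose = rate × time = 0.9129 mrem/h × 2.217 h = 2.024 mrem.

2.02 mrem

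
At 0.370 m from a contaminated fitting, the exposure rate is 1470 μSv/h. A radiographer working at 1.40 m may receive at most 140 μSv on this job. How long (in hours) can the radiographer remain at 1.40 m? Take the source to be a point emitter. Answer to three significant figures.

Intensity scales as (d₁/d₂)², so rate at 1.40 m:
(0.370/1.40)² = 0.06985, so 1470 × 0.06985 = 102.7 μSv/h.
Stay time = 140 μSv ÷ 102.7 μSv/h = 1.363 h.

1.36 h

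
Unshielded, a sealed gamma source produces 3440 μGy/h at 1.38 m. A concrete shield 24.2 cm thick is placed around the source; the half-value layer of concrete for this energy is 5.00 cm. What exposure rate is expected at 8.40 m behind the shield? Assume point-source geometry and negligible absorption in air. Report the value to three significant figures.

Distance alone: (1.38/8.40)² = 0.02699, so 3440 × 0.02699 = 92.85 μGy/h.
Shield: 24.2/5.00 = 4.840 half-value layers → attenuation 2^(−4.840) = 0.03492.
Combined: 92.85 × 0.03492 = 3.242 μGy/h.

3.24 μGy/h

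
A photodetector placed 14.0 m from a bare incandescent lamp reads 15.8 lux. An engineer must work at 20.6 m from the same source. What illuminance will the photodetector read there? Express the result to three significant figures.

7.30 lux

Since intensity falls as 1/r², scaling from 14.0 m to 20.6 m:
15.8 × (14.0/20.6)² = 15.8 × 0.4619 = 7.298 lux.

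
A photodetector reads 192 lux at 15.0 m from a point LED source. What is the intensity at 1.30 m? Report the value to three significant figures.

25600 lux

Applying the 1/r² law, the rate at 1.30 m is
(15.0/1.30)² = 133.1, so 192 × 133.1 = 25560 lux.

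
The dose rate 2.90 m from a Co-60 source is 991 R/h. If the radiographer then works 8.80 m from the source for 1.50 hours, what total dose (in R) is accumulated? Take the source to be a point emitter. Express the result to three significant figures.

161 R

By the inverse-square law, rate at 8.80 m:
(2.90/8.80)² = 0.1086, so 991 × 0.1086 = 107.6 R/h.
Dose = rate × time = 107.6 R/h × 1.500 h = 161.4 R.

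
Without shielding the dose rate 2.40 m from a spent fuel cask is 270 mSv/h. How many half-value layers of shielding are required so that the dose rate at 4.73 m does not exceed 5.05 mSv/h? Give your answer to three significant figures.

At 4.73 m, distance alone gives (2.40/4.73)² = 0.2575, so 270 × 0.2575 = 69.53 mSv/h.
Further attenuation needed: 69.53/5.05 = 13.77.
n = log₂(13.77) = 3.783 half-value layers.

3.78 half-value layers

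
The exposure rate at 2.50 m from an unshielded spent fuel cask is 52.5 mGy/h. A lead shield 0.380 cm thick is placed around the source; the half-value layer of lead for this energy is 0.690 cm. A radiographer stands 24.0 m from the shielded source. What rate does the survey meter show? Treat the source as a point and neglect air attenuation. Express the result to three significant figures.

Distance alone: 52.5 × (2.50/24.0)² = 52.5 × 0.01085 = 0.5696 mGy/h.
Shield: 0.380/0.690 = 0.5507 half-value layers → attenuation 2^(−0.5507) = 0.6827.
Combined: 0.5696 × 0.6827 = 0.3889 mGy/h.

0.389 mGy/h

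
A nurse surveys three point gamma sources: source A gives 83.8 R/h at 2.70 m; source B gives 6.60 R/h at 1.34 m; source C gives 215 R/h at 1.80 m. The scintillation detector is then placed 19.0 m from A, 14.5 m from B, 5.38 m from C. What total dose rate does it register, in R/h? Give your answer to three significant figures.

Each source contributes Iᵢ·(dᵢ/rᵢ)²; contributions add.
A: 83.8 × (2.70/19.0)² = 1.692 R/h
B: 6.60 × (1.34/14.5)² = 0.05637 R/h
C: 215 × (1.80/5.38)² = 24.07 R/h
Total = 1.692 + 0.05637 + 24.07 = 25.82 R/h.

25.8 R/h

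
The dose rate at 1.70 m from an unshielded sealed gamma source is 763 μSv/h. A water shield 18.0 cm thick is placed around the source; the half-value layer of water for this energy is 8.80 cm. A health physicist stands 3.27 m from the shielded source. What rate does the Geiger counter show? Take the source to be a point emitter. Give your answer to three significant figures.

Distance alone: (1.70/3.27)² = 0.2703, so 763 × 0.2703 = 206.2 μSv/h.
Shield: 18.0/8.80 = 2.045 half-value layers → attenuation 2^(−2.045) = 0.2423.
Combined: 206.2 × 0.2423 = 49.96 μSv/h.

50.0 μSv/h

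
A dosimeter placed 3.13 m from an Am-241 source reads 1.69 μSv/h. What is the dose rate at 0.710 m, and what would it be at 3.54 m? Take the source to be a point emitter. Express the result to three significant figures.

By the inverse-square law,
At 0.710 m: (3.13/0.710)² = 19.43, so 1.69 × 19.43 = 32.84 μSv/h
At 3.54 m: 32.84 × (0.710/3.54)² = 32.84 × 0.04023 = 1.321 μSv/h.

32.8 μSv/h; 1.32 μSv/h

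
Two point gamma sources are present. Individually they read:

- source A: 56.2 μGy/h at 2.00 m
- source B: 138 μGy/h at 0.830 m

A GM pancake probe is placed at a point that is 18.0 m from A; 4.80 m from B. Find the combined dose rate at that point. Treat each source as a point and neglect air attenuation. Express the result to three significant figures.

4.82 μGy/h

By superposition, sum each source's inverse-square contribution:
A: 56.2 × (2.00/18.0)² = 0.6938 μGy/h
B: 138 × (0.830/4.80)² = 4.126 μGy/h
Total = 0.6938 + 4.126 = 4.820 μGy/h.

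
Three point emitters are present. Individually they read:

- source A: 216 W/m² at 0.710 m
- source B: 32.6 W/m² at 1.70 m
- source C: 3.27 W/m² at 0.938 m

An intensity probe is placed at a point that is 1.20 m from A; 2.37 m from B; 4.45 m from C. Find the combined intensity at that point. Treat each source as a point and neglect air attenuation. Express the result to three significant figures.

92.5 W/m²

By superposition, sum each source's inverse-square contribution:
A: 216 × (0.710/1.20)² = 75.61 W/m²
B: 32.6 × (1.70/2.37)² = 16.77 W/m²
C: 3.27 × (0.938/4.45)² = 0.1453 W/m²
Total = 75.61 + 16.77 + 0.1453 = 92.53 W/m².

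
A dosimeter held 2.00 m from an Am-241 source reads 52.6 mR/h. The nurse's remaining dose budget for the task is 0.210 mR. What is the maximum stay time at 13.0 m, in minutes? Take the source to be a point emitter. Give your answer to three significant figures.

Intensity scales as (d₁/d₂)², so rate at 13.0 m:
(2.00/13.0)² = 0.02367, so 52.6 × 0.02367 = 1.245 mR/h.
Stay time = 0.210 mR ÷ 1.245 mR/h = 0.1687 h = 10.12 min.

10.1 min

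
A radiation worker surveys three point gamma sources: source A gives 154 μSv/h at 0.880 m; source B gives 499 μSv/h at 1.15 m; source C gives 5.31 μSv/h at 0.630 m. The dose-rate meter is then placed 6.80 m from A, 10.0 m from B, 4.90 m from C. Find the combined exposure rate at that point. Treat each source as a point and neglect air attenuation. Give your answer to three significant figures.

9.27 μSv/h

By superposition, sum each source's inverse-square contribution:
A: 154 × (0.880/6.80)² = 2.579 μSv/h
B: 499 × (1.15/10.0)² = 6.599 μSv/h
C: 5.31 × (0.630/4.90)² = 0.08778 μSv/h
Total = 2.579 + 6.599 + 0.08778 = 9.266 μSv/h.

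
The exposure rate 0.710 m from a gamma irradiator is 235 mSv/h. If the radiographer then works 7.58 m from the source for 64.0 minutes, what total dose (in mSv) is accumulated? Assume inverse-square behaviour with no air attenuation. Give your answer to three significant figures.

2.20 mSv

By the inverse-square law, rate at 7.58 m:
235 × (0.710/7.58)² = 235 × 0.008774 = 2.062 mSv/h.
Dose = rate × time = 2.062 mSv/h × 1.067 h = 2.200 mSv.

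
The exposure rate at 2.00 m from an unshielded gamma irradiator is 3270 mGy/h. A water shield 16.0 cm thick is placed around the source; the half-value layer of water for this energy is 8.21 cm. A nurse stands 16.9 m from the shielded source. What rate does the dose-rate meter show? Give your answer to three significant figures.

11.9 mGy/h

Distance alone: (2.00/16.9)² = 0.01401, so 3270 × 0.01401 = 45.81 mGy/h.
Shield: 16.0/8.21 = 1.949 half-value layers → attenuation 2^(−1.949) = 0.2590.
Combined: 45.81 × 0.2590 = 11.86 mGy/h.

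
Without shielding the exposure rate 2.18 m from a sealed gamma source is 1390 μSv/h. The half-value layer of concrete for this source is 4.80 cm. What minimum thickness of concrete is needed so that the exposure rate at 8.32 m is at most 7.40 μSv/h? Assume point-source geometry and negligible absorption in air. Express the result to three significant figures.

17.7 cm

At 8.32 m, distance alone gives (2.18/8.32)² = 0.06865, so 1390 × 0.06865 = 95.42 μSv/h.
Further attenuation needed: 95.42/7.40 = 12.89.
n = log₂(12.89) = 3.688 half-value layers.
Thickness = 3.688 × 4.80 cm = 17.70 cm.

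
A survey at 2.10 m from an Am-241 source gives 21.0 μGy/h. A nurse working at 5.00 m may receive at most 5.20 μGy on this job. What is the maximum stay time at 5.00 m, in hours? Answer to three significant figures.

1.40 h

Applying the 1/r² law, rate at 5.00 m:
(2.10/5.00)² = 0.1764, so 21.0 × 0.1764 = 3.704 μGy/h.
Stay time = 5.20 μGy ÷ 3.704 μGy/h = 1.404 h.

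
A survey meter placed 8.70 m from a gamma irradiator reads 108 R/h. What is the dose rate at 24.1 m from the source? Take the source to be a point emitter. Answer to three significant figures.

14.1 R/h

Applying the 1/r² law, scaling from 8.70 m to 24.1 m:
108 × (8.70/24.1)² = 108 × 0.1303 = 14.07 R/h.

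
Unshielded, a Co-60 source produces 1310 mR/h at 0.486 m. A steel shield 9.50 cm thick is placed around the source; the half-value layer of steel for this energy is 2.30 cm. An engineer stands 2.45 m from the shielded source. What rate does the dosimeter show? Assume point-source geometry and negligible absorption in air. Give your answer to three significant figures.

Distance alone: (0.486/2.45)² = 0.03935, so 1310 × 0.03935 = 51.55 mR/h.
Shield: 9.50/2.30 = 4.130 half-value layers → attenuation 2^(−4.130) = 0.05711.
Combined: 51.55 × 0.05711 = 2.944 mR/h.

2.94 mR/h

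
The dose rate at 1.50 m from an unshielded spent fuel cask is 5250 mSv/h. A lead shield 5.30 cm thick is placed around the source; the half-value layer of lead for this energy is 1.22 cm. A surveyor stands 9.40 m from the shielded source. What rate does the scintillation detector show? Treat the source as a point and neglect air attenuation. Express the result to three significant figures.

Distance alone: (1.50/9.40)² = 0.02546, so 5250 × 0.02546 = 133.7 mSv/h.
Shield: 5.30/1.22 = 4.344 half-value layers → attenuation 2^(−4.344) = 0.04924.
Combined: 133.7 × 0.04924 = 6.583 mSv/h.

6.58 mSv/h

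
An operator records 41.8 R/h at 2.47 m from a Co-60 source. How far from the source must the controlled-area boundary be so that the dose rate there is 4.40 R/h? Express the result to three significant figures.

Since intensity falls as 1/r², d₂ = d₁·√(I₁/I₂).
I₁/I₂ = 41.8/4.40 = 9.500, so d₂ = 2.47 × √9.500 = 7.613 m.

7.61 m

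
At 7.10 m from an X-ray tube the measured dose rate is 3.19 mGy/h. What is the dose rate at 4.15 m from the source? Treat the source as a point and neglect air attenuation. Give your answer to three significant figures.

Applying the 1/r² law, scaling from 7.10 m to 4.15 m:
3.19 × (7.10/4.15)² = 3.19 × 2.927 = 9.337 mGy/h.

9.34 mGy/h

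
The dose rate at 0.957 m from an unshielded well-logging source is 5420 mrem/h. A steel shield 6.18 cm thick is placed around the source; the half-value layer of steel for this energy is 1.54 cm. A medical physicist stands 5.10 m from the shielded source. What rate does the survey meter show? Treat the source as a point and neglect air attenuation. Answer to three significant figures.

11.8 mrem/h

Distance alone: 5420 × (0.957/5.10)² = 5420 × 0.03521 = 190.8 mrem/h.
Shield: 6.18/1.54 = 4.013 half-value layers → attenuation 2^(−4.013) = 0.06194.
Combined: 190.8 × 0.06194 = 11.82 mrem/h.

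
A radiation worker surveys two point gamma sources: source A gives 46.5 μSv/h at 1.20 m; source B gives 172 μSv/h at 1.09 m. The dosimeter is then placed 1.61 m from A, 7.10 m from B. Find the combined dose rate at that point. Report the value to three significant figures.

Each source contributes Iᵢ·(dᵢ/rᵢ)²; contributions add.
A: 46.5 × (1.20/1.61)² = 25.83 μSv/h
B: 172 × (1.09/7.10)² = 4.054 μSv/h
Total = 25.83 + 4.054 = 29.88 μSv/h.

29.9 μSv/h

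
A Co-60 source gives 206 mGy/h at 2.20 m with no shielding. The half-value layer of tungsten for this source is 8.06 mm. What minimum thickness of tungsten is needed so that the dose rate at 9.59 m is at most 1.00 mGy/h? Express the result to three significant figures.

At 9.59 m, distance alone gives (2.20/9.59)² = 0.05263, so 206 × 0.05263 = 10.84 mGy/h.
Further attenuation needed: 10.84/1.00 = 10.84.
n = log₂(10.84) = 3.438 half-value layers.
Thickness = 3.438 × 8.06 mm = 27.71 mm.

27.7 mm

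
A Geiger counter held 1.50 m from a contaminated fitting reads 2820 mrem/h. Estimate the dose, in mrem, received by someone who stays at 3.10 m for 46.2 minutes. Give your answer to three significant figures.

Applying the 1/r² law, rate at 3.10 m:
(1.50/3.10)² = 0.2341, so 2820 × 0.2341 = 660.2 mrem/h.
Dose = rate × time = 660.2 mrem/h × 0.7700 h = 508.4 mrem.

508 mrem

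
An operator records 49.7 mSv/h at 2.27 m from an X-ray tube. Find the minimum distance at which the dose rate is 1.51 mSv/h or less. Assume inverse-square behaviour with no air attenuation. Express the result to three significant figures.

Since intensity falls as 1/r², d₂ = d₁·√(I₁/I₂).
I₁/I₂ = 49.7/1.51 = 32.91, so d₂ = 2.27 × √32.91 = 13.02 m.

13.0 m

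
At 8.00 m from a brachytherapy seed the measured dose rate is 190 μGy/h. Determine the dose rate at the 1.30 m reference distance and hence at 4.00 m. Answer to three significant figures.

7200 μGy/h; 760 μGy/h

Using I₁d₁² = I₂d₂²,
At 1.30 m: (8.00/1.30)² = 37.87, so 190 × 37.87 = 7195 μGy/h
At 4.00 m: 7195 × (1.30/4.00)² = 7195 × 0.1056 = 759.8 μGy/h.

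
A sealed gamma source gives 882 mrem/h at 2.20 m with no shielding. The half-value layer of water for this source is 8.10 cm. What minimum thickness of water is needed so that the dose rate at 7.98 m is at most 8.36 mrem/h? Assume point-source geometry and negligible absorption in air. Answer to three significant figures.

At 7.98 m, distance alone gives 882 × (2.20/7.98)² = 882 × 0.07600 = 67.03 mrem/h.
Further attenuation needed: 67.03/8.36 = 8.018.
n = log₂(8.018) = 3.003 half-value layers.
Thickness = 3.003 × 8.10 cm = 24.32 cm.

24.3 cm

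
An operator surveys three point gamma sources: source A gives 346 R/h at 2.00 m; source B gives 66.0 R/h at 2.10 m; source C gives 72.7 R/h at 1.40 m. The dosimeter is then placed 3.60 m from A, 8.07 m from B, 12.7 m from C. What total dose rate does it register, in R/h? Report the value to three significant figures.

112 R/h

Each source contributes Iᵢ·(dᵢ/rᵢ)²; contributions add.
A: 346 × (2.00/3.60)² = 106.8 R/h
B: 66.0 × (2.10/8.07)² = 4.469 R/h
C: 72.7 × (1.40/12.7)² = 0.8835 R/h
Total = 106.8 + 4.469 + 0.8835 = 112.2 R/h.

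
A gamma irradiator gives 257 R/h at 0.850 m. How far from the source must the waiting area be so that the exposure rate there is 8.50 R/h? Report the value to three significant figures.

Applying the 1/r² law, d₂ = d₁·√(I₁/I₂).
I₁/I₂ = 257/8.50 = 30.24, so d₂ = 0.850 × √30.24 = 4.674 m.

4.67 m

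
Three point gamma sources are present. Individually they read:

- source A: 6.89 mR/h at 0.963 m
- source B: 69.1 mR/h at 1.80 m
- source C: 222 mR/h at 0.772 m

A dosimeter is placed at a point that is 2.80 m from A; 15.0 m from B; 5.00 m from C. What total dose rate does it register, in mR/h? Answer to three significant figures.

7.10 mR/h

Each source contributes Iᵢ·(dᵢ/rᵢ)²; contributions add.
A: 6.89 × (0.963/2.80)² = 0.8150 mR/h
B: 69.1 × (1.80/15.0)² = 0.9950 mR/h
C: 222 × (0.772/5.00)² = 5.292 mR/h
Total = 0.8150 + 0.9950 + 5.292 = 7.102 mR/h.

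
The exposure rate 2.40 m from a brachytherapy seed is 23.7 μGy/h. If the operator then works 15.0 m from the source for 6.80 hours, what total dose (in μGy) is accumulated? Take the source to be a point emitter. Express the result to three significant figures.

4.13 μGy

By the inverse-square law, rate at 15.0 m:
(2.40/15.0)² = 0.02560, so 23.7 × 0.02560 = 0.6067 μGy/h.
Dose = rate × time = 0.6067 μGy/h × 6.800 h = 4.126 μGy.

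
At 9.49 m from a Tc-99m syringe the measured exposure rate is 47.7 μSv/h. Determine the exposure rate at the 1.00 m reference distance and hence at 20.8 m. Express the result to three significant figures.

4300 μSv/h; 9.93 μSv/h

Using I₁d₁² = I₂d₂²,
At 1.00 m: 47.7 × (9.49/1.00)² = 47.7 × 90.06 = 4296 μSv/h
At 20.8 m: 4296 × (1.00/20.8)² = 4296 × 0.002311 = 9.928 μSv/h.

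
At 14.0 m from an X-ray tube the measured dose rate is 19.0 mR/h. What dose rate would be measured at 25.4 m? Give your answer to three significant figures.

5.77 mR/h

Using I₁d₁² = I₂d₂², scaling from 14.0 m to 25.4 m:
(14.0/25.4)² = 0.3038, so 19.0 × 0.3038 = 5.772 mR/h.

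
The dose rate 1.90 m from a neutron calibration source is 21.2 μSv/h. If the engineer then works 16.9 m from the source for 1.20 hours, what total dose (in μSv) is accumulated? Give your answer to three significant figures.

0.322 μSv

Using I₁d₁² = I₂d₂², rate at 16.9 m:
(1.90/16.9)² = 0.01264, so 21.2 × 0.01264 = 0.2680 μSv/h.
Dose = rate × time = 0.2680 μSv/h × 1.200 h = 0.3216 μSv.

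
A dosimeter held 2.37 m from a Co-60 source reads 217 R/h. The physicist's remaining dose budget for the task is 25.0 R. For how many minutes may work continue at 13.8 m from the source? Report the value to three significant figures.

234 min

Intensity scales as (d₁/d₂)², so rate at 13.8 m:
(2.37/13.8)² = 0.02949, so 217 × 0.02949 = 6.399 R/h.
Stay time = 25.0 R ÷ 6.399 R/h = 3.907 h = 234.4 min.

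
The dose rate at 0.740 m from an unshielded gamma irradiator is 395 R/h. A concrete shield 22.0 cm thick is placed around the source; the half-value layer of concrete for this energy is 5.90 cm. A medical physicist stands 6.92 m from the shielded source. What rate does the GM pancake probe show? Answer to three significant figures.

Distance alone: (0.740/6.92)² = 0.01144, so 395 × 0.01144 = 4.519 R/h.
Shield: 22.0/5.90 = 3.729 half-value layers → attenuation 2^(−3.729) = 0.07542.
Combined: 4.519 × 0.07542 = 0.3408 R/h.

0.341 R/h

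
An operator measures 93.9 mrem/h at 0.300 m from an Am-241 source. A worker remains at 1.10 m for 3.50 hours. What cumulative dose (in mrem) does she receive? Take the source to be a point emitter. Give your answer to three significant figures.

Intensity scales as (d₁/d₂)², so rate at 1.10 m:
93.9 × (0.300/1.10)² = 93.9 × 0.07438 = 6.984 mrem/h.
Dose = rate × time = 6.984 mrem/h × 3.500 h = 24.44 mrem.

24.4 mrem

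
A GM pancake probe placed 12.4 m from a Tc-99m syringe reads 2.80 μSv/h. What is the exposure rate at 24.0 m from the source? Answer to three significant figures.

Using I₁d₁² = I₂d₂², scaling from 12.4 m to 24.0 m:
(12.4/24.0)² = 0.2669, so 2.80 × 0.2669 = 0.7473 μSv/h.

0.747 μSv/h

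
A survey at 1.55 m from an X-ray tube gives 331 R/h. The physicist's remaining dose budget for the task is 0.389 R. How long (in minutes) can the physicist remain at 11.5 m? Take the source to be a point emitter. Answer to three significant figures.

3.88 min

Applying the 1/r² law, rate at 11.5 m:
(1.55/11.5)² = 0.01817, so 331 × 0.01817 = 6.014 R/h.
Stay time = 0.389 R ÷ 6.014 R/h = 0.06468 h = 3.881 min.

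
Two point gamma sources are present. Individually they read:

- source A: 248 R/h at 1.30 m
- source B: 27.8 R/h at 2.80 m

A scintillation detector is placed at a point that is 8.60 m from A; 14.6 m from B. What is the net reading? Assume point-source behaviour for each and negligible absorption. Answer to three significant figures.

By superposition, sum each source's inverse-square contribution:
A: 248 × (1.30/8.60)² = 5.667 R/h
B: 27.8 × (2.80/14.6)² = 1.022 R/h
Total = 5.667 + 1.022 = 6.689 R/h.

6.69 R/h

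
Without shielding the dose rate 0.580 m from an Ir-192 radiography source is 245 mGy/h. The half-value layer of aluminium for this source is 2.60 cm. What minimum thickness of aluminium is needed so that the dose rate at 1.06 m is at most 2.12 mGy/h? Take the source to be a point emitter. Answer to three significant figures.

At 1.06 m, distance alone gives (0.580/1.06)² = 0.2994, so 245 × 0.2994 = 73.35 mGy/h.
Further attenuation needed: 73.35/2.12 = 34.60.
n = log₂(34.60) = 5.113 half-value layers.
Thickness = 5.113 × 2.60 cm = 13.29 cm.

13.3 cm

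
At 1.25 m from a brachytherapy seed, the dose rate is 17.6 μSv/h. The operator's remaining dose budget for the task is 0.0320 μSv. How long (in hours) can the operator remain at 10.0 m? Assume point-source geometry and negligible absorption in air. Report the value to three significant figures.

0.116 h

Using I₁d₁² = I₂d₂², rate at 10.0 m:
17.6 × (1.25/10.0)² = 17.6 × 0.01562 = 0.2749 μSv/h.
Stay time = 0.0320 μSv ÷ 0.2749 μSv/h = 0.1164 h.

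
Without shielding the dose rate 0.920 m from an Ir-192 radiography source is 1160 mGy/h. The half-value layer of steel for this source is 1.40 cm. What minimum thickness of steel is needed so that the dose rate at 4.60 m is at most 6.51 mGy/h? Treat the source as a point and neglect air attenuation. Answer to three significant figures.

3.97 cm

At 4.60 m, distance alone gives (0.920/4.60)² = 0.04000, so 1160 × 0.04000 = 46.40 mGy/h.
Further attenuation needed: 46.40/6.51 = 7.127.
n = log₂(7.127) = 2.833 half-value layers.
Thickness = 2.833 × 1.40 cm = 3.966 cm.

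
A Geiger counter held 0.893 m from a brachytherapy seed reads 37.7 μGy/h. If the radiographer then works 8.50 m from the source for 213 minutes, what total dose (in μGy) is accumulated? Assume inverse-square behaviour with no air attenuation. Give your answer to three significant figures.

Using I₁d₁² = I₂d₂², rate at 8.50 m:
37.7 × (0.893/8.50)² = 37.7 × 0.01104 = 0.4162 μGy/h.
Dose = rate × time = 0.4162 μGy/h × 3.550 h = 1.478 μGy.

1.48 μGy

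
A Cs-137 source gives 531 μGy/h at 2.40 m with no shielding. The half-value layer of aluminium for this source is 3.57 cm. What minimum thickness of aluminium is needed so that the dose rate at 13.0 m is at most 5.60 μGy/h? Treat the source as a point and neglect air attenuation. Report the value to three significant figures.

At 13.0 m, distance alone gives 531 × (2.40/13.0)² = 531 × 0.03408 = 18.10 μGy/h.
Further attenuation needed: 18.10/5.60 = 3.232.
n = log₂(3.232) = 1.692 half-value layers.
Thickness = 1.692 × 3.57 cm = 6.040 cm.

6.04 cm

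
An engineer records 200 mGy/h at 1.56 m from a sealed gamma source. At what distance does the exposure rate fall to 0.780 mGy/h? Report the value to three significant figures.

25.0 m

By the inverse-square law, d₂ = d₁·√(I₁/I₂).
I₁/I₂ = 200/0.780 = 256.4, so d₂ = 1.56 × √256.4 = 24.98 m.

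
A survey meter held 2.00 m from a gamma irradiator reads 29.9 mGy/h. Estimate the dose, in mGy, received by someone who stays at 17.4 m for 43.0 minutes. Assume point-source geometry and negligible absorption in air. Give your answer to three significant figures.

Applying the 1/r² law, rate at 17.4 m:
(2.00/17.4)² = 0.01321, so 29.9 × 0.01321 = 0.3950 mGy/h.
Dose = rate × time = 0.3950 mGy/h × 0.7167 h = 0.2831 mGy.

0.283 mGy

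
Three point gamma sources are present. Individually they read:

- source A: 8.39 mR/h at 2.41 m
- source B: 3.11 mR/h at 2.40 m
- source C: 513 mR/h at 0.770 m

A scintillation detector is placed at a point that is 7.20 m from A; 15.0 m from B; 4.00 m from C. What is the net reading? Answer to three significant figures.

20.0 mR/h

Each source contributes Iᵢ·(dᵢ/rᵢ)²; contributions add.
A: 8.39 × (2.41/7.20)² = 0.9400 mR/h
B: 3.11 × (2.40/15.0)² = 0.07962 mR/h
C: 513 × (0.770/4.00)² = 19.01 mR/h
Total = 0.9400 + 0.07962 + 19.01 = 20.03 mR/h.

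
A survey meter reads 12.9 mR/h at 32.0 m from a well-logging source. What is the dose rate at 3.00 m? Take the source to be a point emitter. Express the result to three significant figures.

1470 mR/h

Intensity scales as (d₁/d₂)², so the rate at 3.00 m is
(32.0/3.00)² = 113.8, so 12.9 × 113.8 = 1468 mR/h.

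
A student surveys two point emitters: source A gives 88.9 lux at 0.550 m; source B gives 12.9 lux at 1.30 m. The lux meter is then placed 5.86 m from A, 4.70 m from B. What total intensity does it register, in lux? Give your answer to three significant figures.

By superposition, sum each source's inverse-square contribution:
A: 88.9 × (0.550/5.86)² = 0.7831 lux
B: 12.9 × (1.30/4.70)² = 0.9869 lux
Total = 0.7831 + 0.9869 = 1.770 lux.

1.77 lux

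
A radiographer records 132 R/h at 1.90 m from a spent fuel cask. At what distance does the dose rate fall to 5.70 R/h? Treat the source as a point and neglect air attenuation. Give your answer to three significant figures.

9.14 m

Applying the 1/r² law, d₂ = d₁·√(I₁/I₂).
I₁/I₂ = 132/5.70 = 23.16, so d₂ = 1.90 × √23.16 = 9.144 m.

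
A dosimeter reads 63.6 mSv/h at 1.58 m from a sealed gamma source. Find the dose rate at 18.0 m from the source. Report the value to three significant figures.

Since intensity falls as 1/r², the rate at 18.0 m is
63.6 × (1.58/18.0)² = 63.6 × 0.007705 = 0.4900 mSv/h.

0.490 mSv/h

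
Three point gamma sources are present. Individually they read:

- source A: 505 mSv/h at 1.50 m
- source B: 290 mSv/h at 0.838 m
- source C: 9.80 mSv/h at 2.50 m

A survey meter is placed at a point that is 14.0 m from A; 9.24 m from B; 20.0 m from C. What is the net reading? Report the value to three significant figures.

8.34 mSv/h

By superposition, sum each source's inverse-square contribution:
A: 505 × (1.50/14.0)² = 5.797 mSv/h
B: 290 × (0.838/9.24)² = 2.385 mSv/h
C: 9.80 × (2.50/20.0)² = 0.1531 mSv/h
Total = 5.797 + 2.385 + 0.1531 = 8.335 mSv/h.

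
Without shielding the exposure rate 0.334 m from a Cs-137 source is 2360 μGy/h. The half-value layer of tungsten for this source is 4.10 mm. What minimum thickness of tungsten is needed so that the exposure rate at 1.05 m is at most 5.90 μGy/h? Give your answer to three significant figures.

21.9 mm

At 1.05 m, distance alone gives 2360 × (0.334/1.05)² = 2360 × 0.1012 = 238.8 μGy/h.
Further attenuation needed: 238.8/5.90 = 40.47.
n = log₂(40.47) = 5.339 half-value layers.
Thickness = 5.339 × 4.10 mm = 21.89 mm.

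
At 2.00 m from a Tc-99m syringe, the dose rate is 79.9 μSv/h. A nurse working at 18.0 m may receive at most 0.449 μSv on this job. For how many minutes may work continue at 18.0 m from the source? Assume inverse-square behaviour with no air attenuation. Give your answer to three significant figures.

27.3 min

By the inverse-square law, rate at 18.0 m:
79.9 × (2.00/18.0)² = 79.9 × 0.01235 = 0.9868 μSv/h.
Stay time = 0.449 μSv ÷ 0.9868 μSv/h = 0.4550 h = 27.30 min.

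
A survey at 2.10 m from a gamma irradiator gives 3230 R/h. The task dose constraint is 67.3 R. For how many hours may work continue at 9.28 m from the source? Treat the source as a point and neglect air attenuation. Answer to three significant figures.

0.407 h

Since intensity falls as 1/r², rate at 9.28 m:
3230 × (2.10/9.28)² = 3230 × 0.05121 = 165.4 R/h.
Stay time = 67.3 R ÷ 165.4 R/h = 0.4069 h.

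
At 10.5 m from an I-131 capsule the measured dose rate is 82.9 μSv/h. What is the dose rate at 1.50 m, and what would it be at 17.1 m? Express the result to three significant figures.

Since intensity falls as 1/r²,
At 1.50 m: (10.5/1.50)² = 49.00, so 82.9 × 49.00 = 4062 μSv/h
At 17.1 m: (1.50/17.1)² = 0.007695, so 4062 × 0.007695 = 31.26 μSv/h.

4060 μSv/h; 31.3 μSv/h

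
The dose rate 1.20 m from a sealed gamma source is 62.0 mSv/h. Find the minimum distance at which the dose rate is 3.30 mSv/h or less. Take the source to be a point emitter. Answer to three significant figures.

Since intensity falls as 1/r², d₂ = d₁·√(I₁/I₂).
I₁/I₂ = 62.0/3.30 = 18.79, so d₂ = 1.20 × √18.79 = 5.202 m.

5.20 m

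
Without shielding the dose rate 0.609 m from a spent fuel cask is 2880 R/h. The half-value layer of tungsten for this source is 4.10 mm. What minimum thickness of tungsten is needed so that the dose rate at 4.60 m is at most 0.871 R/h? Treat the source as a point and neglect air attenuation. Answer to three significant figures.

24.0 mm

At 4.60 m, distance alone gives 2880 × (0.609/4.60)² = 2880 × 0.01753 = 50.49 R/h.
Further attenuation needed: 50.49/0.871 = 57.97.
n = log₂(57.97) = 5.857 half-value layers.
Thickness = 5.857 × 4.10 mm = 24.01 mm.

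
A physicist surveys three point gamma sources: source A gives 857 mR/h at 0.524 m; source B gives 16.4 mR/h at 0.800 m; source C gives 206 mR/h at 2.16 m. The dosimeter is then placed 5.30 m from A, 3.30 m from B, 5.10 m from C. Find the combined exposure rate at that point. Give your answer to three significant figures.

Each source contributes Iᵢ·(dᵢ/rᵢ)²; contributions add.
A: 857 × (0.524/5.30)² = 8.377 mR/h
B: 16.4 × (0.800/3.30)² = 0.9638 mR/h
C: 206 × (2.16/5.10)² = 36.95 mR/h
Total = 8.377 + 0.9638 + 36.95 = 46.29 mR/h.

46.3 mR/h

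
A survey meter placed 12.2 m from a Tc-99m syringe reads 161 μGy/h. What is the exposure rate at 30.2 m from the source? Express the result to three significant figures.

26.3 μGy/h

Using I₁d₁² = I₂d₂², scaling from 12.2 m to 30.2 m:
161 × (12.2/30.2)² = 161 × 0.1632 = 26.28 μGy/h.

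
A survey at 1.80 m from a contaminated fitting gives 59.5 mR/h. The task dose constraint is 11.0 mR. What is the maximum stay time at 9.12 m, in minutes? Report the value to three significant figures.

Using I₁d₁² = I₂d₂², rate at 9.12 m:
(1.80/9.12)² = 0.03895, so 59.5 × 0.03895 = 2.318 mR/h.
Stay time = 11.0 mR ÷ 2.318 mR/h = 4.745 h = 284.7 min.

285 min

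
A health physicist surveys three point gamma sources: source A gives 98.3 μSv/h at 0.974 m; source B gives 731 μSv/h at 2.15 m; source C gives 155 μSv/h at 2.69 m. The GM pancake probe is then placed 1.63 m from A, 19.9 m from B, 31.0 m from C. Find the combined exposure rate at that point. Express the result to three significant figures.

44.8 μSv/h

By superposition, sum each source's inverse-square contribution:
A: 98.3 × (0.974/1.63)² = 35.10 μSv/h
B: 731 × (2.15/19.9)² = 8.533 μSv/h
C: 155 × (2.69/31.0)² = 1.167 μSv/h
Total = 35.10 + 8.533 + 1.167 = 44.80 μSv/h.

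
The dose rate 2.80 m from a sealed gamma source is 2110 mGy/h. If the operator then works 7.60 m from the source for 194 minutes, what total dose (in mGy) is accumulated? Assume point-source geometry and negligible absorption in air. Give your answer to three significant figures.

Applying the 1/r² law, rate at 7.60 m:
2110 × (2.80/7.60)² = 2110 × 0.1357 = 286.3 mGy/h.
Dose = rate × time = 286.3 mGy/h × 3.233 h = 925.6 mGy.

926 mGy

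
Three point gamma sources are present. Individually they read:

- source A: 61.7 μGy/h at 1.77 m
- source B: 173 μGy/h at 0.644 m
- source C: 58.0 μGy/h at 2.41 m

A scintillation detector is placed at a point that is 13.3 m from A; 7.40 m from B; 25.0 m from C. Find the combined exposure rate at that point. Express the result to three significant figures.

Each source contributes Iᵢ·(dᵢ/rᵢ)²; contributions add.
A: 61.7 × (1.77/13.3)² = 1.093 μGy/h
B: 173 × (0.644/7.40)² = 1.310 μGy/h
C: 58.0 × (2.41/25.0)² = 0.5390 μGy/h
Total = 1.093 + 1.310 + 0.5390 = 2.942 μGy/h.

2.94 μGy/h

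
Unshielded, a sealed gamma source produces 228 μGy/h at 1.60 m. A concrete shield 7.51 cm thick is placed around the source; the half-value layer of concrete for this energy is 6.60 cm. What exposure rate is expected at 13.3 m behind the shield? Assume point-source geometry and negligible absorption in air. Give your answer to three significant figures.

Distance alone: (1.60/13.3)² = 0.01447, so 228 × 0.01447 = 3.299 μGy/h.
Shield: 7.51/6.60 = 1.138 half-value layers → attenuation 2^(−1.138) = 0.4544.
Combined: 3.299 × 0.4544 = 1.499 μGy/h.

1.50 μGy/h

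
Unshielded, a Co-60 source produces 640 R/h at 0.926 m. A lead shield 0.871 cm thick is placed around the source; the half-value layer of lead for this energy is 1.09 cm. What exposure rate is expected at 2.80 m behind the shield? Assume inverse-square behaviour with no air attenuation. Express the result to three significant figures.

40.2 R/h

Distance alone: 640 × (0.926/2.80)² = 640 × 0.1094 = 70.02 R/h.
Shield: 0.871/1.09 = 0.7991 half-value layers → attenuation 2^(−0.7991) = 0.5747.
Combined: 70.02 × 0.5747 = 40.24 R/h.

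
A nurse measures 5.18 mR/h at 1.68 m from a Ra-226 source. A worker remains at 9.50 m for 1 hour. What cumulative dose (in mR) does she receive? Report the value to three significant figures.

Using I₁d₁² = I₂d₂², rate at 9.50 m:
5.18 × (1.68/9.50)² = 5.18 × 0.03127 = 0.1620 mR/h.
Dose = rate × time = 0.1620 mR/h × 1.000 h = 0.1620 mR.

0.162 mR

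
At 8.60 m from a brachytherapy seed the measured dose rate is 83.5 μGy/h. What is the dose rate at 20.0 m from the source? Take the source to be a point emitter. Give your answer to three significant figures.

15.4 μGy/h

Applying the 1/r² law, scaling from 8.60 m to 20.0 m:
(8.60/20.0)² = 0.1849, so 83.5 × 0.1849 = 15.44 μGy/h.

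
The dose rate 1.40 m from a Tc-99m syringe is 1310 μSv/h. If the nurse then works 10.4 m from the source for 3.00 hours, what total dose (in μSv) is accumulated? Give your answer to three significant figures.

71.2 μSv

Intensity scales as (d₁/d₂)², so rate at 10.4 m:
(1.40/10.4)² = 0.01812, so 1310 × 0.01812 = 23.74 μSv/h.
Dose = rate × time = 23.74 μSv/h × 3.000 h = 71.22 μSv.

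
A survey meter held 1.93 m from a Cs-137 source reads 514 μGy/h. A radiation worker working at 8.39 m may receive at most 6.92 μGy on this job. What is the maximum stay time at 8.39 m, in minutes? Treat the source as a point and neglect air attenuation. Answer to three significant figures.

By the inverse-square law, rate at 8.39 m:
514 × (1.93/8.39)² = 514 × 0.05292 = 27.20 μGy/h.
Stay time = 6.92 μGy ÷ 27.20 μGy/h = 0.2544 h = 15.26 min.

15.3 min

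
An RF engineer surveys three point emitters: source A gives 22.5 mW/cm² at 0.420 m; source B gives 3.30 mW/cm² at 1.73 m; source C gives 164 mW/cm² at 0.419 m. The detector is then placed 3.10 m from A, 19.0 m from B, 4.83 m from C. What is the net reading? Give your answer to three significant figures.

1.67 mW/cm²

By superposition, sum each source's inverse-square contribution:
A: 22.5 × (0.420/3.10)² = 0.4130 mW/cm²
B: 3.30 × (1.73/19.0)² = 0.02736 mW/cm²
C: 164 × (0.419/4.83)² = 1.234 mW/cm²
Total = 0.4130 + 0.02736 + 1.234 = 1.674 mW/cm².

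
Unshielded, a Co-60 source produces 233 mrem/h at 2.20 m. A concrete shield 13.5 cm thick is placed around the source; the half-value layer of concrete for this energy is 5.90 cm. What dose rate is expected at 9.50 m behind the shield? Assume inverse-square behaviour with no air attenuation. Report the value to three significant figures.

2.56 mrem/h

Distance alone: (2.20/9.50)² = 0.05363, so 233 × 0.05363 = 12.50 mrem/h.
Shield: 13.5/5.90 = 2.288 half-value layers → attenuation 2^(−2.288) = 0.2048.
Combined: 12.50 × 0.2048 = 2.560 mrem/h.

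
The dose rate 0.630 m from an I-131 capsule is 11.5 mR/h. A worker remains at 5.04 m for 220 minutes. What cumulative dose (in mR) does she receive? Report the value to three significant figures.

Using I₁d₁² = I₂d₂², rate at 5.04 m:
11.5 × (0.630/5.04)² = 11.5 × 0.01562 = 0.1796 mR/h.
Dose = rate × time = 0.1796 mR/h × 3.667 h = 0.6586 mR.

0.659 mR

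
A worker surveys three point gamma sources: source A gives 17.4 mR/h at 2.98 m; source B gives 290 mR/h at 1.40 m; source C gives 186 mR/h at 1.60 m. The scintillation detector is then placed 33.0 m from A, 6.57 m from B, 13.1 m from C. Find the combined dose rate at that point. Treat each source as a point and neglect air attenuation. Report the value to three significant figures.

Each source contributes Iᵢ·(dᵢ/rᵢ)²; contributions add.
A: 17.4 × (2.98/33.0)² = 0.1419 mR/h
B: 290 × (1.40/6.57)² = 13.17 mR/h
C: 186 × (1.60/13.1)² = 2.775 mR/h
Total = 0.1419 + 13.17 + 2.775 = 16.09 mR/h.

16.1 mR/h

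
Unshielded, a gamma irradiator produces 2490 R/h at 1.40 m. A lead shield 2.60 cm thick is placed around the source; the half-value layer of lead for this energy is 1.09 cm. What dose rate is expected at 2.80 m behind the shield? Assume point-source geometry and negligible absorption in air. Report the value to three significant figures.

119 R/h

Distance alone: 2490 × (1.40/2.80)² = 2490 × 0.2500 = 622.5 R/h.
Shield: 2.60/1.09 = 2.385 half-value layers → attenuation 2^(−2.385) = 0.1914.
Combined: 622.5 × 0.1914 = 119.1 R/h.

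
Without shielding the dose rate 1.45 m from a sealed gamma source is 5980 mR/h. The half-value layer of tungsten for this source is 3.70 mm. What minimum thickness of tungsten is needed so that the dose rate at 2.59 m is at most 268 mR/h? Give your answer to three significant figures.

10.4 mm

At 2.59 m, distance alone gives (1.45/2.59)² = 0.3134, so 5980 × 0.3134 = 1874 mR/h.
Further attenuation needed: 1874/268 = 6.993.
n = log₂(6.993) = 2.806 half-value layers.
Thickness = 2.806 × 3.70 mm = 10.38 mm.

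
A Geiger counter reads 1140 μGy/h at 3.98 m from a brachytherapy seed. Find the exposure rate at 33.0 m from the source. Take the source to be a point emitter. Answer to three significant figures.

16.6 μGy/h

Intensity scales as (d₁/d₂)², so the rate at 33.0 m is
1140 × (3.98/33.0)² = 1140 × 0.01455 = 16.59 μGy/h.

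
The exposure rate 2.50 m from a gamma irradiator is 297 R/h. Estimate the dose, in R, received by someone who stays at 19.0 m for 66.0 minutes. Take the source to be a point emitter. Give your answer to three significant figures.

Intensity scales as (d₁/d₂)², so rate at 19.0 m:
(2.50/19.0)² = 0.01731, so 297 × 0.01731 = 5.141 R/h.
Dose = rate × time = 5.141 R/h × 1.100 h = 5.655 R.

5.66 R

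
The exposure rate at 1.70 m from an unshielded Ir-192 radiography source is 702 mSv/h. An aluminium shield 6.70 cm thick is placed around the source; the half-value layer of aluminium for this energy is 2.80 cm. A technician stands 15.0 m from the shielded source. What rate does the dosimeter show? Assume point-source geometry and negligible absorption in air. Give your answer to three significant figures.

1.72 mSv/h

Distance alone: (1.70/15.0)² = 0.01284, so 702 × 0.01284 = 9.014 mSv/h.
Shield: 6.70/2.80 = 2.393 half-value layers → attenuation 2^(−2.393) = 0.1904.
Combined: 9.014 × 0.1904 = 1.716 mSv/h.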